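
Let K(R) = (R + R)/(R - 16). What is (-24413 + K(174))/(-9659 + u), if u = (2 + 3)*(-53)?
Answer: 1928453/783996 ≈ 2.4598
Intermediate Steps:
K(R) = 2*R/(-16 + R) (K(R) = (2*R)/(-16 + R) = 2*R/(-16 + R))
u = -265 (u = 5*(-53) = -265)
(-24413 + K(174))/(-9659 + u) = (-24413 + 2*174/(-16 + 174))/(-9659 - 265) = (-24413 + 2*174/158)/(-9924) = (-24413 + 2*174*(1/158))*(-1/9924) = (-24413 + 174/79)*(-1/9924) = -1928453/79*(-1/9924) = 1928453/783996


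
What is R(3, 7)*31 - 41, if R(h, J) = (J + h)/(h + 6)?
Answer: -59/9 ≈ -6.5556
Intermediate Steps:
R(h, J) = (J + h)/(6 + h)
R(3, 7)*31 - 41 = ((7 + 3)/(6 + 3))*31 - 41 = (10/9)*31 - 41 = 310/9 - 41 = -59/9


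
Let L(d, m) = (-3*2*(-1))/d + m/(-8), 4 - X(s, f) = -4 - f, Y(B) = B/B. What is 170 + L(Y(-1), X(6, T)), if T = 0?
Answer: 175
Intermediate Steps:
Y(B) = 1
X(s, f) = 8 + f (X(s, f) = 4 - (-4 - f) = 4 + (4 + f) = 8 + f)
L(d, m) = 6/d - m/8 (L(d, m) = (-6*(-1))/d + m*(-⅛) = 6/d - m/8)
170 + L(Y(-1), X(6, T)) = 170 + (6/1 - (8 + 0)/8) = 170 + (6*1 - ⅛*8) = 170 + (6 - 1) = 170 + 5 = 175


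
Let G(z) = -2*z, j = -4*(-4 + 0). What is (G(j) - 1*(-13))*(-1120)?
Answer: 21280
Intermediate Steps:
j = 16 (j = -4*(-4) = 16)
(G(j) - 1*(-13))*(-1120) = (-2*16 - 1*(-13))*(-1120) = (-32 + 13)*(-1120) = -19*(-1120) = 21280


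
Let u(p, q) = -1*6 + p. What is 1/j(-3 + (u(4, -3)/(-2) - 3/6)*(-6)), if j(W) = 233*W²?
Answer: 1/8388 ≈ 0.00011922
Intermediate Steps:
u(p, q) = -6 + p
1/j(-3 + (u(4, -3)/(-2) - 3/6)*(-6)) = 1/(233*(-3 + ((-6 + 4)/(-2) - 3/6)*(-6))²) = 1/(233*(-3 + (-2*(-½) - 3*⅙)*(-6))²) = 1/(233*(-3 + (1 - ½)*(-6))²) = 1/(233*(-3 + (½)*(-6))²) = 1/(233*(-3 - 3)²) = 1/(233*(-6)²) = 1/(233*36) = 1/8388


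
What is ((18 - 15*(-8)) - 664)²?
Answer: 276676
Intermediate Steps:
((18 - 15*(-8)) - 664)² = ((18 + 120) - 664)² = (138 - 664)² = (-526)² = 276676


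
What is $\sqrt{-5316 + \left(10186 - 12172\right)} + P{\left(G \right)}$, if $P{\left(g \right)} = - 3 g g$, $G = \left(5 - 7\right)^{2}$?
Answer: $-48 + i \sqrt{7302} \approx -48.0 + 85.452 i$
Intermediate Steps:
$G = 4$ ($G = \left(-2\right)^{2} = 4$)
$P{\left(g \right)} = - 3 g^{2}$
$\sqrt{-5316 + \left(10186 - 12172\right)} + P{\left(G \right)} = \sqrt{-5316 + \left(10186 - 12172\right)} - 3 \cdot 4^{2} = \sqrt{-5316 + \left(10186 - 12172\right)} - 48 = \sqrt{-5316 - 1986} - 48 = \sqrt{-7302} - 48 = i \sqrt{7302} - 48 = -48 + i \sqrt{7302}$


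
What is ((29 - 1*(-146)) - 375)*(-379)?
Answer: 75800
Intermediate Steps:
((29 - 1*(-146)) - 375)*(-379) = ((29 + 146) - 375)*(-379) = (175 - 375)*(-379) = -200*(-379) = 75800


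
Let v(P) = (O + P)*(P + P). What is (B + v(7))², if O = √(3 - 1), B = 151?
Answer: 62393 + 6972*√2 ≈ 72253.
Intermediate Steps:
O = √2 ≈ 1.4142
v(P) = 2*P*(P + √2) (v(P) = (√2 + P)*(P + P) = (P + √2)*(2*P) = 2*P*(P + √2))
(B + v(7))² = (151 + 2*7*(7 + √2))² = (151 + (98 + 14*√2))² = (249 + 14*√2)²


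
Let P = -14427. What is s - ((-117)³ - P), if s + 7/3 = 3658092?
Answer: 15735827/3 ≈ 5.2453e+6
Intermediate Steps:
s = 10974269/3 (s = -7/3 + 3658092 = 10974269/3 ≈ 3.6581e+6)
s - ((-117)³ - P) = 10974269/3 - ((-117)³ - 1*(-14427)) = 10974269/3 - (-1601613 + 14427) = 10974269/3 - 1*(-1587186) = 10974269/3 + 1587186 = 15735827/3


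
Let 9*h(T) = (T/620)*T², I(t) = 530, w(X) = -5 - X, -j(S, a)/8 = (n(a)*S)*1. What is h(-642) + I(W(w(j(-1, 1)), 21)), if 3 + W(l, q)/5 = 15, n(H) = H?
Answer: -7268108/155 ≈ -46891.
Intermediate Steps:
j(S, a) = -8*S*a (j(S, a) = -8*a*S = -8*S*a)
W(l, q) = 60 (W(l, q) = -15 + 5*15 = -15 + 75 = 60)
h(T) = T³/5580 (h(T) = ((T/620)*T²)/9 = (T³/620)/9 = T³/5580)
h(-642) + I(W(w(j(-1, 1)), 21)) = (1/5580)*(-642)³ + 530 = (1/5580)*(-264609288) + 530 = -7350258/155 + 530 = -7268108/155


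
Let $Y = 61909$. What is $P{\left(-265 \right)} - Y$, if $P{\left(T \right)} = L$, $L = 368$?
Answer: $-61541$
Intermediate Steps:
$P{\left(T \right)} = 368$
$P{\left(-265 \right)} - Y = 368 - 61909 = -61541$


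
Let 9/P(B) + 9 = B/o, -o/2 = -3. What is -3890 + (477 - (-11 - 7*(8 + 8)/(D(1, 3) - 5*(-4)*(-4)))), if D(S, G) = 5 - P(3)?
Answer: -4278218/1257 ≈ -3403.5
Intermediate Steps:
o = 6 (o = -2*(-3) = 6)
P(B) = 9/(-9 + B/6)
D(S, G) = 103/17 (D(S, G) = 5 - 54/(-54 + 3) = 5 - 54/(-51) = 5 - 54*(-1)/51 = 5 - 1*(-18/17) = 5 + 18/17 = 103/17)
-3890 + (477 - (-11 - 7*(8 + 8)/(D(1, 3) - 5*(-4)*(-4)))) = -3890 + (477 - (-11 - 7*(8 + 8)/(103/17 - 5*(-4)*(-4)))) = -3890 + (477 - (-11 - 112/(103/17 + 20*(-4)))) = -3890 + (477 - (-11 - 112/(103/17 - 80))) = -3890 + (477 - (-11 - 112/(-1257/17))) = -3890 + (477 - (-11 - 112*(-17)/1257)) = -3890 + (477 - (-11 - 7*(-272/1257))) = -3890 + (477 - (-11 + 1904/1257)) = -3890 + (477 - 1*(-11923/1257)) = -3890 + (477 + 11923/1257) = -3890 + 611512/1257 = -4278218/1257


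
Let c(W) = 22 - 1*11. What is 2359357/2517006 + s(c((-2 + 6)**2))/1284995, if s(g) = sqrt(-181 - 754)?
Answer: 2359357/2517006 + I*sqrt(935)/1284995 ≈ 0.93737 + 2.3796e-5*I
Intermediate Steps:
c(W) = 11 (c(W) = 22 - 11 = 11)
s(g) = I*sqrt(935) (s(g) = sqrt(-935) = I*sqrt(935))
2359357/2517006 + s(c((-2 + 6)**2))/1284995 = 2359357/2517006 + (I*sqrt(935))/1284995 = 2359357*(1/2517006) + (I*sqrt(935))*(1/1284995) = 2359357/2517006 + I*sqrt(935)/1284995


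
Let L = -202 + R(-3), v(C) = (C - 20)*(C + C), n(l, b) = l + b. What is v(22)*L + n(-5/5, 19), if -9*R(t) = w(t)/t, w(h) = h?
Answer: -159910/9 ≈ -17768.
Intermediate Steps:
n(l, b) = b + l
R(t) = -1/9 (R(t) = -t/(9*t) = -1/9*1 = -1/9)
v(C) = 2*C*(-20 + C) (v(C) = (-20 + C)*(2*C) = 2*C*(-20 + C))
L = -1819/9 (L = -202 - 1/9 = -1819/9 ≈ -202.11)
v(22)*L + n(-5/5, 19) = (2*22*(-20 + 22))*(-1819/9) + (19 - 5/5) = (2*22*2)*(-1819/9) + (19 - 5*1/5) = 88*(-1819/9) + (19 - 1) = -160072/9 + 18 = -159910/9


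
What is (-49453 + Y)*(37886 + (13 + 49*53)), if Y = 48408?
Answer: -42318320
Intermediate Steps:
(-49453 + Y)*(37886 + (13 + 49*53)) = (-49453 + 48408)*(37886 + (13 + 49*53)) = -1045*(37886 + (13 + 2597)) = -1045*(37886 + 2610) = -1045*40496 = -42318320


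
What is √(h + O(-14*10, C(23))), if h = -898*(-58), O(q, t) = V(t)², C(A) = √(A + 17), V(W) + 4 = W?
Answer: 2*√(13035 - 4*√10) ≈ 228.23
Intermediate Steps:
V(W) = -4 + W
C(A) = √(17 + A)
O(q, t) = (-4 + t)²
h = 52084
√(h + O(-14*10, C(23))) = √(52084 + (-4 + √(17 + 23))²) = √(52084 + (-4 + √40)²) = √(52084 + (-4 + 2*√10)²)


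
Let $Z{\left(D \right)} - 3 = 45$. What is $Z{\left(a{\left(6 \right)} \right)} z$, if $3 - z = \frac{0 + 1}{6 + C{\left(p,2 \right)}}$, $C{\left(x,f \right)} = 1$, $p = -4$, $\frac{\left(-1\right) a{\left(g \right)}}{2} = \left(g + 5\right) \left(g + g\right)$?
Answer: $\frac{960}{7} \approx 137.14$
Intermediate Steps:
$a{\left(g \right)} = - 4 g \left(5 + g\right)$ ($a{\left(g \right)} = - 2 \left(g + 5\right) \left(g + g\right) = - 2 \left(5 + g\right) 2 g = - 2 \cdot 2 g \left(5 + g\right) = - 4 g \left(5 + g\right)$)
$Z{\left(D \right)} = 48$ ($Z{\left(D \right)} = 3 + 45 = 48$)
$z = \frac{20}{7}$ ($z = 3 - \frac{0 + 1}{6 + 1} = 3 - 1 \cdot \frac{1}{7} = 3 - \frac{1}{7} = \frac{20}{7} \approx 2.8571$)
$Z{\left(a{\left(6 \right)} \right)} z = 48 \cdot \frac{20}{7} = \frac{960}{7}$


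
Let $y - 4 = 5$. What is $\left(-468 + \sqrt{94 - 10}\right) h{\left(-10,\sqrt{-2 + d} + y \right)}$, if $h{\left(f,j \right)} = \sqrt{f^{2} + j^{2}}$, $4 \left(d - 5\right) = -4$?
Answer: $2 \sqrt{100 + \left(9 + \sqrt{2}\right)^{2}} \left(-234 + \sqrt{21}\right) \approx -6624.7$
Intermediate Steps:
$d = 4$ ($d = 5 + \frac{1}{4} \left(-4\right) = 5 - 1 = 4$)
$y = 9$ ($y = 4 + 5 = 9$)
$\left(-468 + \sqrt{94 - 10}\right) h{\left(-10,\sqrt{-2 + d} + y \right)} = \left(-468 + \sqrt{94 - 10}\right) \sqrt{\left(-10\right)^{2} + \left(\sqrt{-2 + 4} + 9\right)^{2}} = \left(-468 + \sqrt{84}\right) \sqrt{100 + \left(\sqrt{2} + 9\right)^{2}} = \left(-468 + 2 \sqrt{21}\right) \sqrt{100 + \left(9 + \sqrt{2}\right)^{2}} = \sqrt{100 + \left(9 + \sqrt{2}\right)^{2}} \left(-468 + 2 \sqrt{21}\right)$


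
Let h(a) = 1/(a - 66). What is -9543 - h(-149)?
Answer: -2051744/215 ≈ -9543.0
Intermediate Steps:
h(a) = 1/(-66 + a)
-9543 - h(-149) = -9543 - 1/(-66 - 149) = -9543 - 1/(-215) = -9543 - 1*(-1/215) = -9543 + 1/215 = -2051744/215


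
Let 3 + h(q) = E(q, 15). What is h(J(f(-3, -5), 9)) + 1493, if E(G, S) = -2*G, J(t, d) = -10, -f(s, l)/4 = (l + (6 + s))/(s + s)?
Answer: 1510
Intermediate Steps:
f(s, l) = -2*(6 + l + s)/s (f(s, l) = -4*(l + (6 + s))/(s + s) = -4*(6 + l + s)/(2*s) = -4*(6 + l + s)*1/(2*s) = -2*(6 + l + s)/s)
h(q) = -3 - 2*q
h(J(f(-3, -5), 9)) + 1493 = (-3 - 2*(-10)) + 1493 = (-3 + 20) + 1493 = 17 + 1493 = 1510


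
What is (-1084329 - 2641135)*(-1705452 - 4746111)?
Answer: 24035065700232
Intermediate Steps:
(-1084329 - 2641135)*(-1705452 - 4746111) = -3725464*(-6451563) = 24035065700232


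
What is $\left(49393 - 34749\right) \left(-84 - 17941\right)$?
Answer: $-263958100$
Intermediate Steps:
$\left(49393 - 34749\right) \left(-84 - 17941\right) = \left(49393 - 34749\right) \left(-18025\right) = 14644 \left(-18025\right) = -263958100$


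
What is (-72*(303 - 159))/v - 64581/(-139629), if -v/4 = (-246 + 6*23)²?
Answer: 286829/418887 ≈ 0.68474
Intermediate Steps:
v = -46656 (v = -4*(-246 + 6*23)² = -4*(-246 + 138)² = -4*(-108)² = -4*11664 = -46656)
(-72*(303 - 159))/v - 64581/(-139629) = -72*(303 - 159)/(-46656) - 64581/(-139629) = -72*144*(-1/46656) - 64581*(-1/139629) = -10368*(-1/46656) + 21527/46543 = 2/9 + 21527/46543 = 286829/418887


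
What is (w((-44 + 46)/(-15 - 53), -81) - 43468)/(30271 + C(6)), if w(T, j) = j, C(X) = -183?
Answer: -43549/30088 ≈ -1.4474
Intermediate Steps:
(w((-44 + 46)/(-15 - 53), -81) - 43468)/(30271 + C(6)) = (-81 - 43468)/(30271 - 183) = -43549/30088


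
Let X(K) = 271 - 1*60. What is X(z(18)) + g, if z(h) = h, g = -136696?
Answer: -136485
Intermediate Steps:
X(K) = 211 (X(K) = 271 - 60 = 211)
X(z(18)) + g = 211 - 136696 = -136485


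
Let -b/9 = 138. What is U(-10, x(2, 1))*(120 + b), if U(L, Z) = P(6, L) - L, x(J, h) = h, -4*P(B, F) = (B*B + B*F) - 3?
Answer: -37587/2 ≈ -18794.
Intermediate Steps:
b = -1242 (b = -9*138 = -1242)
P(B, F) = 3/4 - B**2/4 - B*F/4 (P(B, F) = -((B*B + B*F) - 3)/4 = -((B**2 + B*F) - 3)/4 = -(-3 + B**2 + B*F)/4 = 3/4 - B**2/4 - B*F/4)
U(L, Z) = -33/4 - 5*L/2 (U(L, Z) = (3/4 - 1/4*6**2 - 1/4*6*L) - L = (3/4 - 1/4*36 - 3*L/2) - L = (3/4 - 9 - 3*L/2) - L = (-33/4 - 3*L/2) - L = -33/4 - 5*L/2)
U(-10, x(2, 1))*(120 + b) = (-33/4 - 5/2*(-10))*(120 - 1242) = (-33/4 + 25)*(-1122) = (67/4)*(-1122) = -37587/2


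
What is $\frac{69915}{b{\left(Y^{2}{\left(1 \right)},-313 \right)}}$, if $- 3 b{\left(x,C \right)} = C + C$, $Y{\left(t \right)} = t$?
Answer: $\frac{209745}{626} \approx 335.06$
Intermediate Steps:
$b{\left(x,C \right)} = - \frac{2 C}{3}$ ($b{\left(x,C \right)} = - \frac{C + C}{3} = - \frac{2 C}{3}$)
$\frac{69915}{b{\left(Y^{2}{\left(1 \right)},-313 \right)}} = \frac{69915}{\left(- \frac{2}{3}\right) \left(-313\right)} = \frac{69915}{\frac{626}{3}} = 69915 \cdot \frac{3}{626} = \frac{209745}{626}$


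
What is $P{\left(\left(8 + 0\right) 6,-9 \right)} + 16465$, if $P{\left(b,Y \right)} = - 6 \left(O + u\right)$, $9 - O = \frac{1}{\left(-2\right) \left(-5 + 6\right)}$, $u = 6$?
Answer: $16372$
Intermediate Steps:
$O = \frac{19}{2}$ ($O = 9 - \frac{1}{\left(-2\right) \left(-5 + 6\right)} = 9 - \frac{1}{\left(-2\right) 1} = 9 - \frac{1}{-2} = 9 - - \frac{1}{2} = 9 + \frac{1}{2} = \frac{19}{2} \approx 9.5$)
$P{\left(b,Y \right)} = -93$ ($P{\left(b,Y \right)} = - 6 \left(\frac{19}{2} + 6\right) = \left(-6\right) \frac{31}{2} = -93$)
$P{\left(\left(8 + 0\right) 6,-9 \right)} + 16465 = -93 + 16465 = 16372$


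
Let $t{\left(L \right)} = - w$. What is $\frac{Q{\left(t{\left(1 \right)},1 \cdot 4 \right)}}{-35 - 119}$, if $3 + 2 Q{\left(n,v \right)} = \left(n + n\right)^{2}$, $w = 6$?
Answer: $- \frac{141}{308} \approx -0.45779$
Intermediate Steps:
$t{\left(L \right)} = -6$ ($t{\left(L \right)} = \left(-1\right) 6 = -6$)
$Q{\left(n,v \right)} = - \frac{3}{2} + 2 n^{2}$ ($Q{\left(n,v \right)} = - \frac{3}{2} + \frac{\left(n + n\right)^{2}}{2} = - \frac{3}{2} + \frac{\left(2 n\right)^{2}}{2} = - \frac{3}{2} + \frac{4 n^{2}}{2} = - \frac{3}{2} + 2 n^{2}$)
$\frac{Q{\left(t{\left(1 \right)},1 \cdot 4 \right)}}{-35 - 119} = \frac{- \frac{3}{2} + 2 \left(-6\right)^{2}}{-35 - 119} = \frac{- \frac{3}{2} + 2 \cdot 36}{-154} = \left(- \frac{3}{2} + 72\right) \left(- \frac{1}{154}\right) = \frac{141}{2} \left(- \frac{1}{154}\right) = - \frac{141}{308}$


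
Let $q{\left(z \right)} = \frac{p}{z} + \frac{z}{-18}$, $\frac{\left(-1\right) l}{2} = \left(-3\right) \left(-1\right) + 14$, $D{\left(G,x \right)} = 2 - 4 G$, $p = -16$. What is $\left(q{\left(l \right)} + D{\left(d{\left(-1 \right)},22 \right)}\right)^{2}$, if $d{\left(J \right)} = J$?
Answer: $\frac{1635841}{23409} \approx 69.881$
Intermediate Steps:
$l = -34$ ($l = - 2 \left(\left(-3\right) \left(-1\right) + 14\right) = - 2 \left(3 + 14\right) = \left(-2\right) 17 = -34$)
$q{\left(z \right)} = - \frac{16}{z} - \frac{z}{18}$ ($q{\left(z \right)} = - \frac{16}{z} + \frac{z}{-18} = - \frac{16}{z} + z \left(- \frac{1}{18}\right) = - \frac{16}{z} - \frac{z}{18}$)
$\left(q{\left(l \right)} + D{\left(d{\left(-1 \right)},22 \right)}\right)^{2} = \left(\left(- \frac{16}{-34} - - \frac{17}{9}\right) + \left(2 - -4\right)\right)^{2} = \left(\left(\left(-16\right) \left(- \frac{1}{34}\right) + \frac{17}{9}\right) + \left(2 + 4\right)\right)^{2} = \left(\left(\frac{8}{17} + \frac{17}{9}\right) + 6\right)^{2} = \left(\frac{361}{153} + 6\right)^{2} = \left(\frac{1279}{153}\right)^{2} = \frac{1635841}{23409}$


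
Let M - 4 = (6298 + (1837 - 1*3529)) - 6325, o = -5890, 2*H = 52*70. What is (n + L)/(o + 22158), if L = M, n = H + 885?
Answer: 495/8134 ≈ 0.060856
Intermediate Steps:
H = 1820 (H = (52*70)/2 = (1/2)*3640 = 1820)
n = 2705 (n = 1820 + 885 = 2705)
M = -1715 (M = 4 + ((6298 + (1837 - 1*3529)) - 6325) = 4 + ((6298 + (1837 - 3529)) - 6325) = 4 + ((6298 - 1692) - 6325) = 4 + (4606 - 6325) = 4 - 1719 = -1715)
L = -1715
(n + L)/(o + 22158) = (2705 - 1715)/(-5890 + 22158) = 990/16268 = 990*(1/16268) = 495/8134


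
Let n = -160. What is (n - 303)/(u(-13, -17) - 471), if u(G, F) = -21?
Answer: 463/492 ≈ 0.94106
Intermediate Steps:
(n - 303)/(u(-13, -17) - 471) = (-160 - 303)/(-21 - 471) = -463/(-492) = -463*(-1/492) = 463/492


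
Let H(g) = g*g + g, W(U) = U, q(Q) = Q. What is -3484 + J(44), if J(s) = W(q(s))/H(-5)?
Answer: -17409/5 ≈ -3481.8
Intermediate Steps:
H(g) = g + g² (H(g) = g² + g = g + g²)
J(s) = s/20 (J(s) = s/((-5*(1 - 5))) = s/((-5*(-4))) = s/20)
-3484 + J(44) = -3484 + (1/20)*44 = -3484 + 11/5 = -17409/5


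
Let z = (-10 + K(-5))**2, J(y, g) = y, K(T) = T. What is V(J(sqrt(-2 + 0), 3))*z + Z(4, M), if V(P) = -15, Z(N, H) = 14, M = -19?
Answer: -3361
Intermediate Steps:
z = 225 (z = (-10 - 5)**2 = (-15)**2 = 225)
V(J(sqrt(-2 + 0), 3))*z + Z(4, M) = -15*225 + 14 = -3375 + 14 = -3361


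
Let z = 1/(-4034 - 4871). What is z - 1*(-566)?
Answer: 5040229/8905 ≈ 566.00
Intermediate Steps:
z = -1/8905 (z = 1/(-8905) = -1/8905 ≈ -0.00011230)
z - 1*(-566) = -1/8905 - 1*(-566) = -1/8905 + 566 = 5040229/8905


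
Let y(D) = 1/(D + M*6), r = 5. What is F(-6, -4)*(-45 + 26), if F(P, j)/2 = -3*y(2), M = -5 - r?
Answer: -57/29 ≈ -1.9655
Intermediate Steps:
M = -10 (M = -5 - 1*5 = -5 - 5 = -10)
y(D) = 1/(-60 + D) (y(D) = 1/(D - 10*6) = 1/(D - 60) = 1/(-60 + D))
F(P, j) = 3/29 (F(P, j) = 2*(-3/(-60 + 2)) = 2*(-3/(-58)) = 2*(-3*(-1/58)) = 2*(3/58) = 3/29)
F(-6, -4)*(-45 + 26) = 3*(-45 + 26)/29 = (3/29)*(-19) = -57/29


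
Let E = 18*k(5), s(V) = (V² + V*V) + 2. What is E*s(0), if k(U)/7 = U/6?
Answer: 210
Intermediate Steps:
s(V) = 2 + 2*V² (s(V) = (V² + V²) + 2 = 2*V² + 2 = 2 + 2*V²)
k(U) = 7*U/6 (k(U) = 7*(U/6) = 7*U/6)
E = 105 (E = 18*((7/6)*5) = 18*(35/6) = 105)
E*s(0) = 105*(2 + 2*0²) = 105*(2 + 2*0) = 105*(2 + 0) = 105*2 = 210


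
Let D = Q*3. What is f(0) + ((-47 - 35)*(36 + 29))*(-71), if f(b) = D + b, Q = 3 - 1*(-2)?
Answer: 378445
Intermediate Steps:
Q = 5 (Q = 3 + 2 = 5)
D = 15 (D = 5*3 = 15)
f(b) = 15 + b
f(0) + ((-47 - 35)*(36 + 29))*(-71) = (15 + 0) + ((-47 - 35)*(36 + 29))*(-71) = 15 - 82*65*(-71) = 15 - 5330*(-71) = 15 + 378430 = 378445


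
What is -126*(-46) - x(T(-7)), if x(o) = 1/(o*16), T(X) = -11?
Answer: 1020097/176 ≈ 5796.0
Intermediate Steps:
x(o) = 1/(16*o)
-126*(-46) - x(T(-7)) = -126*(-46) - 1/(16*(-11)) = 5796 - (-1)/(16*11) = 5796 - 1*(-1/176) = 5796 + 1/176 = 1020097/176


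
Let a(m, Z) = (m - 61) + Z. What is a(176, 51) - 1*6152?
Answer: -5986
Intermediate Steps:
a(m, Z) = -61 + Z + m (a(m, Z) = (-61 + m) + Z = -61 + Z + m)
a(176, 51) - 1*6152 = (-61 + 51 + 176) - 1*6152 = 166 - 6152 = -5986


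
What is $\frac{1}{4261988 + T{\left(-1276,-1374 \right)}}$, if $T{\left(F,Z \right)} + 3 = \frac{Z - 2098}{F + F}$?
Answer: $\frac{319}{1359573649} \approx 2.3463 \cdot 10^{-7}$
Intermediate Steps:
$T{\left(F,Z \right)} = -3 + \frac{-2098 + Z}{2 F}$ ($T{\left(F,Z \right)} = -3 + \frac{Z - 2098}{F + F} = -3 + \frac{-2098 + Z}{2 F}$)
$\frac{1}{4261988 + T{\left(-1276,-1374 \right)}} = \frac{1}{4261988 + \frac{-2098 - 1374 - -7656}{2 \left(-1276\right)}} = \frac{1}{4261988 + \frac{1}{2} \left(- \frac{1}{1276}\right) \left(-2098 - 1374 + 7656\right)} = \frac{1}{4261988 + \frac{1}{2} \left(- \frac{1}{1276}\right) 4184} = \frac{1}{4261988 - \frac{523}{319}} = \frac{1}{\frac{1359573649}{319}} = \frac{319}{1359573649}$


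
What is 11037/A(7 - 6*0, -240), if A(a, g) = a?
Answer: 11037/7 ≈ 1576.7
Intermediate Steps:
11037/A(7 - 6*0, -240) = 11037/(7 - 6*0) = 11037/(7 + 0) = 11037/7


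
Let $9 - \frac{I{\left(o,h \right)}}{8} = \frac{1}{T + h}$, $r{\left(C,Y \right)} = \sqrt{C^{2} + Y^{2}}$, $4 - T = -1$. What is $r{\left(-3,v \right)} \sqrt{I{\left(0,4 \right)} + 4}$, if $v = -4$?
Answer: $\frac{130}{3} \approx 43.333$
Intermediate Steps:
$T = 5$ ($T = 4 - -1 = 4 + 1 = 5$)
$I{\left(o,h \right)} = 72 - \frac{8}{5 + h}$
$r{\left(-3,v \right)} \sqrt{I{\left(0,4 \right)} + 4} = \sqrt{\left(-3\right)^{2} + \left(-4\right)^{2}} \sqrt{\frac{8 \left(44 + 9 \cdot 4\right)}{5 + 4} + 4} = \sqrt{9 + 16} \sqrt{\frac{8 \left(44 + 36\right)}{9} + 4} = \sqrt{25} \sqrt{8 \cdot \frac{1}{9} \cdot 80 + 4} = 5 \sqrt{\frac{640}{9} + 4} = 5 \sqrt{\frac{676}{9}} = 5 \cdot \frac{26}{3} = \frac{130}{3}$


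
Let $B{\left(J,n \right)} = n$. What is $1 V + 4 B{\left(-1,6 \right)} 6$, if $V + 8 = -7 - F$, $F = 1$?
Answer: $128$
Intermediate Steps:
$V = -16$ ($V = -8 - 8 = -16$)
$1 V + 4 B{\left(-1,6 \right)} 6 = 1 \left(-16\right) + 4 \cdot 6 \cdot 6 = -16 + 24 \cdot 6 = -16 + 144 = 128$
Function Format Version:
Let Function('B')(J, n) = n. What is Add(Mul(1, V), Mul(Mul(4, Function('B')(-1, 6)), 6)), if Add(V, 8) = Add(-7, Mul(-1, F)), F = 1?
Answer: 128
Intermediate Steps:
V = -16 (V = Add(-8, Add(-7, Mul(-1, 1))) = Add(-8, Add(-7, -1)) = Add(-8, -8) = -16)
Add(Mul(1, V), Mul(Mul(4, Function('B')(-1, 6)), 6)) = Add(Mul(1, -16), Mul(Mul(4, 6), 6)) = Add(-16, Mul(24, 6)) = Add(-16, 144) = 128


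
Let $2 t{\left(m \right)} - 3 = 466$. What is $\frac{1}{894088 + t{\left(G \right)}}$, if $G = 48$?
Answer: $\frac{2}{1788645} \approx 1.1182 \cdot 10^{-6}$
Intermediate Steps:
$t{\left(m \right)} = \frac{469}{2}$ ($t{\left(m \right)} = \frac{3}{2} + \frac{1}{2} \cdot 466 = \frac{3}{2} + 233 = \frac{469}{2}$)
$\frac{1}{894088 + t{\left(G \right)}} = \frac{1}{894088 + \frac{469}{2}} = \frac{1}{\frac{1788645}{2}} = \frac{2}{1788645}$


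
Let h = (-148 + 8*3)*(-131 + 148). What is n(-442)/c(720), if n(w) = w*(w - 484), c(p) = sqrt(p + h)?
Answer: -204646*I*sqrt(347)/347 ≈ -10986.0*I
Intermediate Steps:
h = -2108 (h = (-148 + 24)*17 = -124*17 = -2108)
c(p) = sqrt(-2108 + p) (c(p) = sqrt(p - 2108) = sqrt(-2108 + p))
n(w) = w*(-484 + w)
n(-442)/c(720) = (-442*(-484 - 442))/(sqrt(-2108 + 720)) = (-442*(-926))/(sqrt(-1388)) = 409292/((2*I*sqrt(347))) = 409292*(-I*sqrt(347)/694) = -204646*I*sqrt(347)/347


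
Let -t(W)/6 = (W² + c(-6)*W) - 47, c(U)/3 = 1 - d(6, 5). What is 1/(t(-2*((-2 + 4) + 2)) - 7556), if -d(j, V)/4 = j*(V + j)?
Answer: 1/30502 ≈ 3.2785e-5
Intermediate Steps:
d(j, V) = -4*j*(V + j)
c(U) = 795 (c(U) = 3*(1 - (-4)*6*(5 + 6)) = 3*(1 - (-4)*6*11) = 3*(1 - 1*(-264)) = 3*(1 + 264) = 3*265 = 795)
t(W) = 282 - 4770*W - 6*W² (t(W) = -6*((W² + 795*W) - 47) = -6*(-47 + W² + 795*W) = 282 - 4770*W - 6*W²)
1/(t(-2*((-2 + 4) + 2)) - 7556) = 1/((282 - (-9540)*((-2 + 4) + 2) - 6*4*((-2 + 4) + 2)²) - 7556) = 1/((282 - (-9540)*(2 + 2) - 6*4*(2 + 2)²) - 7556) = 1/((282 - (-9540)*4 - 6*(-2*4)²) - 7556) = 1/((282 - 4770*(-8) - 6*(-8)²) - 7556) = 1/((282 + 38160 - 6*64) - 7556) = 1/((282 + 38160 - 384) - 7556) = 1/(38058 - 7556) = 1/30502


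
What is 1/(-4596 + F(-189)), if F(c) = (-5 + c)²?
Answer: 1/33040 ≈ 3.0266e-5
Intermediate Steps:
1/(-4596 + F(-189)) = 1/(-4596 + (-5 - 189)²) = 1/(-4596 + (-194)²) = 1/(-4596 + 37636) = 1/33040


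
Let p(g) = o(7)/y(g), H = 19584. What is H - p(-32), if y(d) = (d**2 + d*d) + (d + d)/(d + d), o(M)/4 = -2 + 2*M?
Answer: 13375856/683 ≈ 19584.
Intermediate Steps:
o(M) = -8 + 8*M (o(M) = 4*(-2 + 2*M) = -8 + 8*M)
y(d) = 1 + 2*d**2 (y(d) = (d**2 + d**2) + (2*d)/((2*d)) = 2*d**2 + (2*d)*(1/(2*d)) = 2*d**2 + 1 = 1 + 2*d**2)
p(g) = 48/(1 + 2*g**2) (p(g) = (-8 + 8*7)/(1 + 2*g**2) = (-8 + 56)/(1 + 2*g**2) = 48/(1 + 2*g**2))
H - p(-32) = 19584 - 48/(1 + 2*(-32)**2) = 19584 - 48/(1 + 2*1024) = 19584 - 48/(1 + 2048) = 19584 - 48/2049 = 19584 - 1*16/683 = 19584 - 16/683 = 13375856/683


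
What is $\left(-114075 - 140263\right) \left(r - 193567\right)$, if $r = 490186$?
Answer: $-75441483222$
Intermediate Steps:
$\left(-114075 - 140263\right) \left(r - 193567\right) = \left(-114075 - 140263\right) \left(490186 - 193567\right) = - 254338 \left(490186 - 193567\right) = \left(-254338\right) 296619 = -75441483222$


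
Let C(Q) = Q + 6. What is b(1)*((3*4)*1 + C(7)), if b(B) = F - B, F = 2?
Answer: 25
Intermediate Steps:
C(Q) = 6 + Q
b(B) = 2 - B
b(1)*((3*4)*1 + C(7)) = (2 - 1*1)*((3*4)*1 + (6 + 7)) = (2 - 1)*(12*1 + 13) = 1*(12 + 13) = 1*25 = 25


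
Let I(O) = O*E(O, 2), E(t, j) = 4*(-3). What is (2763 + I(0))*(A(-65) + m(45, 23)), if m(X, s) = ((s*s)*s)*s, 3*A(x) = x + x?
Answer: 773080953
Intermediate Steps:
A(x) = 2*x/3 (A(x) = (x + x)/3 = (2*x)/3 = 2*x/3)
E(t, j) = -12
m(X, s) = s⁴ (m(X, s) = (s²*s)*s = s³*s = s⁴)
I(O) = -12*O (I(O) = O*(-12) = -12*O)
(2763 + I(0))*(A(-65) + m(45, 23)) = (2763 - 12*0)*((⅔)*(-65) + 23⁴) = (2763 + 0)*(-130/3 + 279841) = 2763*(839393/3) = 773080953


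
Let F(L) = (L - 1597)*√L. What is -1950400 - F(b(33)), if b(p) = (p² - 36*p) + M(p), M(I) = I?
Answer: -1950400 + 1663*I*√66 ≈ -1.9504e+6 + 13510.0*I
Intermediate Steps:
b(p) = p² - 35*p (b(p) = (p² - 36*p) + p = p² - 35*p)
F(L) = √L*(-1597 + L) (F(L) = (-1597 + L)*√L = √L*(-1597 + L))
-1950400 - F(b(33)) = -1950400 - √(33*(-35 + 33))*(-1597 + 33*(-35 + 33)) = -1950400 - √(33*(-2))*(-1597 + 33*(-2)) = -1950400 - √(-66)*(-1597 - 66) = -1950400 - I*√66*(-1663) = -1950400 - (-1663)*I*√66 = -1950400 + 1663*I*√66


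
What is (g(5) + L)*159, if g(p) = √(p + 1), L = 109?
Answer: 17331 + 159*√6 ≈ 17720.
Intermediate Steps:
g(p) = √(1 + p)
(g(5) + L)*159 = (√(1 + 5) + 109)*159 = (√6 + 109)*159 = (109 + √6)*159 = 17331 + 159*√6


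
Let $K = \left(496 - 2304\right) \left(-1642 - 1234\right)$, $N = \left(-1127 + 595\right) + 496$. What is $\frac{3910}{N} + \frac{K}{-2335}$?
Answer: $- \frac{98161469}{42030} \approx -2335.5$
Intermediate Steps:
$N = -36$ ($N = -532 + 496 = -36$)
$K = 5199808$ ($K = \left(-1808\right) \left(-2876\right) = 5199808$)
$\frac{3910}{N} + \frac{K}{-2335} = \frac{3910}{-36} + \frac{5199808}{-2335} = 3910 \left(- \frac{1}{36}\right) + 5199808 \left(- \frac{1}{2335}\right) = - \frac{1955}{18} - \frac{5199808}{2335} = - \frac{98161469}{42030}$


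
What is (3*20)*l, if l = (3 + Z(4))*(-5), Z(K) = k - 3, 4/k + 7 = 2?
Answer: 240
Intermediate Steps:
k = -⅘ (k = 4/(-7 + 2) = 4/(-5) = 4*(-⅕) = -⅘ ≈ -0.80000)
Z(K) = -19/5 (Z(K) = -⅘ - 3 = -19/5)
l = 4 (l = (3 - 19/5)*(-5) = -⅘*(-5) = 4)
(3*20)*l = (3*20)*4 = 60*4 = 240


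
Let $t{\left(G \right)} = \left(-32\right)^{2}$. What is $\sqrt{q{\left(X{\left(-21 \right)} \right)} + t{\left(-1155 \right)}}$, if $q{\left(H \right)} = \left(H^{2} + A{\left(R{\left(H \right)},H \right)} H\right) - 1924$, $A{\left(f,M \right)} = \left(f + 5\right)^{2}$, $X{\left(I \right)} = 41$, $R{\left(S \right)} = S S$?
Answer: $\sqrt{116547217} \approx 10796.0$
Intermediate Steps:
$R{\left(S \right)} = S^{2}$
$t{\left(G \right)} = 1024$
$A{\left(f,M \right)} = \left(5 + f\right)^{2}$
$q{\left(H \right)} = -1924 + H^{2} + H \left(5 + H^{2}\right)^{2}$ ($q{\left(H \right)} = \left(H^{2} + \left(5 + H^{2}\right)^{2} H\right) - 1924 = \left(H^{2} + H \left(5 + H^{2}\right)^{2}\right) - 1924 = -1924 + H^{2} + H \left(5 + H^{2}\right)^{2}$)
$\sqrt{q{\left(X{\left(-21 \right)} \right)} + t{\left(-1155 \right)}} = \sqrt{\left(-1924 + 41^{2} + 41 \left(5 + 41^{2}\right)^{2}\right) + 1024} = \sqrt{\left(-1924 + 1681 + 41 \left(5 + 1681\right)^{2}\right) + 1024} = \sqrt{\left(-1924 + 1681 + 41 \cdot 1686^{2}\right) + 1024} = \sqrt{\left(-1924 + 1681 + 41 \cdot 2842596\right) + 1024} = \sqrt{\left(-1924 + 1681 + 116546436\right) + 1024} = \sqrt{116546193 + 1024} = \sqrt{116547217}$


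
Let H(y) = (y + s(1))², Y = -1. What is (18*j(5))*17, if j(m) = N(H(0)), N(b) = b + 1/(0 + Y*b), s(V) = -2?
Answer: 2295/2 ≈ 1147.5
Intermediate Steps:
H(y) = (-2 + y)² (H(y) = (y - 2)² = (-2 + y)²)
N(b) = b - 1/b (N(b) = b + 1/(0 - b) = b + 1/(-b) = b - 1/b)
j(m) = 15/4 (j(m) = (-2 + 0)² - 1/((-2 + 0)²) = (-2)² - 1/((-2)²) = 4 - 1/4 = 4 - 1*¼ = 4 - ¼ = 15/4)
(18*j(5))*17 = (18*(15/4))*17 = (135/2)*17 = 2295/2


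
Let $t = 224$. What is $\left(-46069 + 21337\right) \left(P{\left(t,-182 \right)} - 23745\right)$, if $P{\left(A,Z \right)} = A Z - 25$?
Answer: $1596153816$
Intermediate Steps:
$P{\left(A,Z \right)} = -25 + A Z$
$\left(-46069 + 21337\right) \left(P{\left(t,-182 \right)} - 23745\right) = \left(-46069 + 21337\right) \left(\left(-25 + 224 \left(-182\right)\right) - 23745\right) = - 24732 \left(\left(-25 - 40768\right) - 23745\right) = - 24732 \left(-40793 - 23745\right) = \left(-24732\right) \left(-64538\right) = 1596153816$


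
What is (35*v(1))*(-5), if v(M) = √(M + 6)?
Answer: -175*√7 ≈ -463.01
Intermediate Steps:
v(M) = √(6 + M)
(35*v(1))*(-5) = (35*√(6 + 1))*(-5) = (35*√7)*(-5) = -175*√7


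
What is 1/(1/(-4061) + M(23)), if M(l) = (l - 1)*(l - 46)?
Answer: -4061/2054867 ≈ -0.0019763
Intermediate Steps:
M(l) = (-1 + l)*(-46 + l)
1/(1/(-4061) + M(23)) = 1/(1/(-4061) + (46 + 23**2 - 47*23)) = 1/(-1/4061 + (46 + 529 - 1081)) = 1/(-1/4061 - 506) = 1/(-2054867/4061) = -4061/2054867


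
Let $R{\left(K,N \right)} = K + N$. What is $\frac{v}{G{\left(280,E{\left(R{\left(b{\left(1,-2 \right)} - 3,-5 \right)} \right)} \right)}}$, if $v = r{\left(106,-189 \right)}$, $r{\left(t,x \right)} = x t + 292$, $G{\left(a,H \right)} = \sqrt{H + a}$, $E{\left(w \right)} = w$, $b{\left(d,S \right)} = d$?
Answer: $- \frac{19742 \sqrt{273}}{273} \approx -1194.8$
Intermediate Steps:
$r{\left(t,x \right)} = 292 + t x$ ($r{\left(t,x \right)} = t x + 292 = 292 + t x$)
$v = -19742$ ($v = 292 + 106 \left(-189\right) = 292 - 20034 = -19742$)
$\frac{v}{G{\left(280,E{\left(R{\left(b{\left(1,-2 \right)} - 3,-5 \right)} \right)} \right)}} = - \frac{19742}{\sqrt{\left(\left(1 - 3\right) - 5\right) + 280}} = - \frac{19742}{\sqrt{\left(-2 - 5\right) + 280}} = - \frac{19742}{\sqrt{-7 + 280}} = - \frac{19742}{\sqrt{273}} = - 19742 \frac{\sqrt{273}}{273} = - \frac{19742 \sqrt{273}}{273}$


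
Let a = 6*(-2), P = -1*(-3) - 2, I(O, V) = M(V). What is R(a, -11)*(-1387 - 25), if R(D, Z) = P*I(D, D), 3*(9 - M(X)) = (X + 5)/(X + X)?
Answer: -226273/18 ≈ -12571.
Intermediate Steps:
M(X) = 9 - (5 + X)/(6*X) (M(X) = 9 - (X + 5)/(3*(X + X)) = 9 - (5 + X)/(3*(2*X)) = 9 - (5 + X)*1/(2*X)/3 = 9 - (5 + X)/(6*X))
I(O, V) = (-5 + 53*V)/(6*V)
P = 1 (P = 3 - 2 = 1)
a = -12
R(D, Z) = (-5 + 53*D)/(6*D) (R(D, Z) = 1*((-5 + 53*D)/(6*D)) = (-5 + 53*D)/(6*D))
R(a, -11)*(-1387 - 25) = ((⅙)*(-5 + 53*(-12))/(-12))*(-1387 - 25) = ((⅙)*(-1/12)*(-5 - 636))*(-1412) = ((⅙)*(-1/12)*(-641))*(-1412) = (641/72)*(-1412) = -226273/18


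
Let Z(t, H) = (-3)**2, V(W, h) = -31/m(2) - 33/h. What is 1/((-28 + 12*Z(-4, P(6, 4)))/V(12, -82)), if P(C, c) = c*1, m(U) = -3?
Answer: 2641/19680 ≈ 0.13420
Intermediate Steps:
V(W, h) = 31/3 - 33/h (V(W, h) = -31/(-3) - 33/h = -31*(-1/3) - 33/h = 31/3 - 33/h)
P(C, c) = c
Z(t, H) = 9
1/((-28 + 12*Z(-4, P(6, 4)))/V(12, -82)) = 1/((-28 + 12*9)/(31/3 - 33/(-82))) = 1/((-28 + 108)/(31/3 - 33*(-1/82))) = 1/(80/(31/3 + 33/82)) = 1/(80/(2641/246)) = 1/(80*(246/2641)) = 1/(19680/2641) = 2641/19680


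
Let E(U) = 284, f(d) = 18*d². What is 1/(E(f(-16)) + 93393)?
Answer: 1/93677 ≈ 1.0675e-5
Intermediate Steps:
1/(E(f(-16)) + 93393) = 1/(284 + 93393) = 1/93677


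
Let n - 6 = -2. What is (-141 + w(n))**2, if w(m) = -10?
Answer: 22801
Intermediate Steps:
n = 4 (n = 6 - 2 = 4)
(-141 + w(n))**2 = (-141 - 10)**2 = (-151)**2 = 22801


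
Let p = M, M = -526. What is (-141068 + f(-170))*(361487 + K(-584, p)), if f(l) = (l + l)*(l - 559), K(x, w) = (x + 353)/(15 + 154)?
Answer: 6524037761024/169 ≈ 3.8604e+10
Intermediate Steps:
p = -526
K(x, w) = 353/169 + x/169 (K(x, w) = (353 + x)/169 = (353 + x)*(1/169) = 353/169 + x/169)
f(l) = 2*l*(-559 + l) (f(l) = (2*l)*(-559 + l) = 2*l*(-559 + l))
(-141068 + f(-170))*(361487 + K(-584, p)) = (-141068 + 2*(-170)*(-559 - 170))*(361487 + (353/169 + (1/169)*(-584))) = (-141068 + 2*(-170)*(-729))*(361487 + (353/169 - 584/169)) = (-141068 + 247860)*(361487 - 231/169) = 106792*(61091072/169) = 6524037761024/169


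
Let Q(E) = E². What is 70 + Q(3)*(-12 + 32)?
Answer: 250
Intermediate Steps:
70 + Q(3)*(-12 + 32) = 70 + 3²*(-12 + 32) = 70 + 9*20 = 70 + 180 = 250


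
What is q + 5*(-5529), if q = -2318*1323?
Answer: -3094359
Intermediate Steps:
q = -3066714
q + 5*(-5529) = -3066714 + 5*(-5529) = -3066714 - 27645 = -3094359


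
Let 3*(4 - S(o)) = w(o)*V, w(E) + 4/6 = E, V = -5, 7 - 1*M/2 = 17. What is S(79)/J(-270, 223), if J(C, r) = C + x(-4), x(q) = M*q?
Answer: -1211/1710 ≈ -0.70819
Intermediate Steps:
M = -20 (M = 14 - 2*17 = 14 - 34 = -20)
x(q) = -20*q
w(E) = -⅔ + E
J(C, r) = 80 + C (J(C, r) = C - 20*(-4) = C + 80 = 80 + C)
S(o) = 26/9 + 5*o/3 (S(o) = 4 - (-⅔ + o)*(-5)/3 = 4 - (10/3 - 5*o)/3 = 4 + (-10/9 + 5*o/3) = 26/9 + 5*o/3)
S(79)/J(-270, 223) = (26/9 + (5/3)*79)/(80 - 270) = (26/9 + 395/3)/(-190) = (1211/9)*(-1/190) = -1211/1710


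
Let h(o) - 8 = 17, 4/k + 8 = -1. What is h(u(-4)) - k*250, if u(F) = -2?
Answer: 1225/9 ≈ 136.11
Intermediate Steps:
k = -4/9 (k = 4/(-8 - 1) = 4/(-9) = 4*(-⅑) = -4/9 ≈ -0.44444)
h(o) = 25 (h(o) = 8 + 17 = 25)
h(u(-4)) - k*250 = 25 - (-4)*250/9 = 25 - 1*(-1000/9) = 25 + 1000/9 = 1225/9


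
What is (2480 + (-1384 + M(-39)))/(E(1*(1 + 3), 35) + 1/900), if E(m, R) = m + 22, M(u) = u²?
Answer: 2355300/23401 ≈ 100.65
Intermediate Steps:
E(m, R) = 22 + m
(2480 + (-1384 + M(-39)))/(E(1*(1 + 3), 35) + 1/900) = (2480 + (-1384 + (-39)²))/((22 + 1*(1 + 3)) + 1/900) = (2480 + (-1384 + 1521))/((22 + 1*4) + 1/900) = (2480 + 137)/((22 + 4) + 1/900) = 2617/(26 + 1/900) = 2617/(23401/900) = 2617*(900/23401) = 2355300/23401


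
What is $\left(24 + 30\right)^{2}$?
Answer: $2916$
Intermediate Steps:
$\left(24 + 30\right)^{2} = 54^{2} = 2916$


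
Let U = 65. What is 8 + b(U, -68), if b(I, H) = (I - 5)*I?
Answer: 3908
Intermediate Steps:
b(I, H) = I*(-5 + I) (b(I, H) = (-5 + I)*I = I*(-5 + I))
8 + b(U, -68) = 8 + 65*(-5 + 65) = 8 + 65*60 = 8 + 3900 = 3908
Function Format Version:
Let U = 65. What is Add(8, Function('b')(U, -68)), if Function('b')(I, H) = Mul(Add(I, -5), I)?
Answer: 3908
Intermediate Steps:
Function('b')(I, H) = Mul(I, Add(-5, I)) (Function('b')(I, H) = Mul(Add(-5, I), I) = Mul(I, Add(-5, I)))
Add(8, Function('b')(U, -68)) = Add(8, Mul(65, Add(-5, 65))) = Add(8, Mul(65, 60)) = Add(8, 3900) = 3908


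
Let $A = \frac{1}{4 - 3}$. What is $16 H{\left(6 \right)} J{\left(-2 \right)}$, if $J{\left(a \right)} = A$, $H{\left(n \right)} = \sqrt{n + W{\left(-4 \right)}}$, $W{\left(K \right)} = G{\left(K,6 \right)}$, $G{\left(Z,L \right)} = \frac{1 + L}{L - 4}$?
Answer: $8 \sqrt{38} \approx 49.315$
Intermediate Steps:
$A = 1$ ($A = \frac{1}{4 - 3} = 1^{-1} = 1$)
$G{\left(Z,L \right)} = \frac{1 + L}{-4 + L}$
$W{\left(K \right)} = \frac{7}{2}$ ($W{\left(K \right)} = \frac{1 + 6}{-4 + 6} = \frac{1}{2} \cdot 7 = \frac{7}{2}$)
$H{\left(n \right)} = \sqrt{\frac{7}{2} + n}$ ($H{\left(n \right)} = \sqrt{n + \frac{7}{2}} = \sqrt{\frac{7}{2} + n}$)
$J{\left(a \right)} = 1$
$16 H{\left(6 \right)} J{\left(-2 \right)} = 16 \frac{\sqrt{14 + 4 \cdot 6}}{2} \cdot 1 = 16 \frac{\sqrt{14 + 24}}{2} \cdot 1 = 16 \frac{\sqrt{38}}{2} \cdot 1 = 8 \sqrt{38} \cdot 1 = 8 \sqrt{38}$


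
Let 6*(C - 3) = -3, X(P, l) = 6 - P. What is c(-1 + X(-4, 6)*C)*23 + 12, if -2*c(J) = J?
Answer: -264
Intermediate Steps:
C = 5/2 (C = 3 + (1/6)*(-3) = 3 - 1/2 = 5/2 ≈ 2.5000)
c(J) = -J/2
c(-1 + X(-4, 6)*C)*23 + 12 = -(-1 + (6 - 1*(-4))*(5/2))/2*23 + 12 = -(-1 + (6 + 4)*(5/2))/2*23 + 12 = -(-1 + 10*(5/2))/2*23 + 12 = -(-1 + 25)/2*23 + 12 = -1/2*24*23 + 12 = -12*23 + 12 = -276 + 12 = -264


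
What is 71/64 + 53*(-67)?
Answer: -227193/64 ≈ -3549.9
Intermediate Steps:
71/64 + 53*(-67) = 71*(1/64) - 3551 = 71/64 - 3551 = -227193/64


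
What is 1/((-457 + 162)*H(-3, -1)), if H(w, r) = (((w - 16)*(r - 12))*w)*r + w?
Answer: -1/217710 ≈ -4.5933e-6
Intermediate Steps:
H(w, r) = w + r*w*(-16 + w)*(-12 + r) (H(w, r) = (((-16 + w)*(-12 + r))*w)*r + w = (w*(-16 + w)*(-12 + r))*r + w = r*w*(-16 + w)*(-12 + r) + w = w + r*w*(-16 + w)*(-12 + r))
1/((-457 + 162)*H(-3, -1)) = 1/((-457 + 162)*((-3*(1 - 16*(-1)² + 192*(-1) - 3*(-1)² - 12*(-1)*(-3))))) = 1/((-295)*((-3*(1 - 16*1 - 192 - 3*1 - 36)))) = -(-1/(3*(1 - 16 - 192 - 3 - 36)))/295 = -1/(295*((-3*(-246)))) = -1/295/738 = -1/295*1/738 = -1/217710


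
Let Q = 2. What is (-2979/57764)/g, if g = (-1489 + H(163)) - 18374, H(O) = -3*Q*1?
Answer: 993/382570972 ≈ 2.5956e-6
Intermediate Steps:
H(O) = -6 (H(O) = -3*2*1 = -6*1 = -6)
g = -19869 (g = (-1489 - 6) - 18374 = -1495 - 18374 = -19869)
(-2979/57764)/g = -2979/57764/(-19869) = -2979*1/57764*(-1/19869) = -2979/57764*(-1/19869) = 993/382570972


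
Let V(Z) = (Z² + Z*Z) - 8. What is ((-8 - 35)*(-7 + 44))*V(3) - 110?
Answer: -16020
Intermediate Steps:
V(Z) = -8 + 2*Z² (V(Z) = (Z² + Z²) - 8 = 2*Z² - 8 = -8 + 2*Z²)
((-8 - 35)*(-7 + 44))*V(3) - 110 = ((-8 - 35)*(-7 + 44))*(-8 + 2*3²) - 110 = (-43*37)*(-8 + 2*9) - 110 = -1591*(-8 + 18) - 110 = -1591*10 - 110 = -15910 - 110 = -16020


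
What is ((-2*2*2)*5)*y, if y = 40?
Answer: -1600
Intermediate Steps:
((-2*2*2)*5)*y = ((-2*2*2)*5)*40 = (-4*2*5)*40 = -8*5*40 = -40*40 = -1600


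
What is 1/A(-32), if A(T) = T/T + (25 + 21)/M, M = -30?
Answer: -15/8 ≈ -1.8750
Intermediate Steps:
A(T) = -8/15 (A(T) = T/T + (25 + 21)/(-30) = 1 + 46*(-1/30) = 1 - 23/15 = -8/15)
1/A(-32) = 1/(-8/15) = -15/8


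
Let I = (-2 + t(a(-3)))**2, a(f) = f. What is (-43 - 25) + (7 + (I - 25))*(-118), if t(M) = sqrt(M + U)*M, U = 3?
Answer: 1584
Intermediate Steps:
t(M) = M*sqrt(3 + M) (t(M) = sqrt(M + 3)*M = sqrt(3 + M)*M = M*sqrt(3 + M))
I = 4 (I = (-2 - 3*sqrt(3 - 3))**2 = (-2 - 3*sqrt(0))**2 = (-2 - 3*0)**2 = (-2 + 0)**2 = (-2)**2 = 4)
(-43 - 25) + (7 + (I - 25))*(-118) = (-43 - 25) + (7 + (4 - 25))*(-118) = -68 + (7 - 21)*(-118) = -68 - 14*(-118) = -68 + 1652 = 1584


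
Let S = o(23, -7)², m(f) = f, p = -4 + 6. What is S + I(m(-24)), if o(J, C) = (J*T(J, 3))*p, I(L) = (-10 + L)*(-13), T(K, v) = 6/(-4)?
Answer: 5203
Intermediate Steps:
T(K, v) = -3/2 (T(K, v) = 6*(-¼) = -3/2)
p = 2
I(L) = 130 - 13*L
o(J, C) = -3*J (o(J, C) = (J*(-3/2))*2 = -3*J/2*2 = -3*J)
S = 4761 (S = (-3*23)² = (-69)² = 4761)
S + I(m(-24)) = 4761 + (130 - 13*(-24)) = 4761 + (130 + 312) = 4761 + 442 = 5203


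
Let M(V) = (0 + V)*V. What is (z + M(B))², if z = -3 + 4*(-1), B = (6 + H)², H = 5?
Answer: 214153956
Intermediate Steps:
B = 121 (B = (6 + 5)² = 11² = 121)
z = -7 (z = -3 - 4 = -7)
M(V) = V² (M(V) = V*V = V²)
(z + M(B))² = (-7 + 121²)² = (-7 + 14641)² = 14634² = 214153956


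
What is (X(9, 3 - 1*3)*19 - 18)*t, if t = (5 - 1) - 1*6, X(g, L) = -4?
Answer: 188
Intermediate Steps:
t = -2 (t = 4 - 6 = -2)
(X(9, 3 - 1*3)*19 - 18)*t = (-4*19 - 18)*(-2) = (-76 - 18)*(-2) = -94*(-2) = 188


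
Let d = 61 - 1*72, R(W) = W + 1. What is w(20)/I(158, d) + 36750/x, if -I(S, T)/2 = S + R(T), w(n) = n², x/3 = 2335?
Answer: 67300/17279 ≈ 3.8949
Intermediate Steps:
x = 7005 (x = 3*2335 = 7005)
R(W) = 1 + W
d = -11 (d = 61 - 72 = -11)
I(S, T) = -2 - 2*S - 2*T (I(S, T) = -2*(S + (1 + T)) = -2*(1 + S + T) = -2 - 2*S - 2*T)
w(20)/I(158, d) + 36750/x = 20²/(-2 - 2*158 - 2*(-11)) + 36750/7005 = 400/(-2 - 316 + 22) + 36750*(1/7005) = 400/(-296) + 2450/467 = 400*(-1/296) + 2450/467 = -50/37 + 2450/467 = 67300/17279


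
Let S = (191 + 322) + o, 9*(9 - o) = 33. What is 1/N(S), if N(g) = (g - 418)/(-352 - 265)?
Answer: -1851/301 ≈ -6.1495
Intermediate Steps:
o = 16/3 (o = 9 - 1/9*33 = 9 - 11/3 = 16/3 ≈ 5.3333)
S = 1555/3 (S = (191 + 322) + 16/3 = 513 + 16/3 = 1555/3 ≈ 518.33)
N(g) = 418/617 - g/617 (N(g) = (-418 + g)/(-617) = (-418 + g)*(-1/617) = 418/617 - g/617)
1/N(S) = 1/(418/617 - 1/617*1555/3) = 1/(418/617 - 1555/1851) = 1/(-301/1851) = -1851/301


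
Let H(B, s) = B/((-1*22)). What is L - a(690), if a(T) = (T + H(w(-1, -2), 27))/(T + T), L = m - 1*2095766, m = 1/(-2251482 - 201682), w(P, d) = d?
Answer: -4877769410187214/2327439345 ≈ -2.0958e+6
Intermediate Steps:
H(B, s) = -B/22 (H(B, s) = B/(-22) = B*(-1/22) = -B/22)
m = -1/2453164 (m = 1/(-2453164) = -1/2453164 ≈ -4.0764e-7)
L = -5141257703625/2453164 (L = -1/2453164 - 1*2095766 = -1/2453164 - 2095766 = -5141257703625/2453164 ≈ -2.0958e+6)
a(T) = (1/11 + T)/(2*T) (a(T) = (T - 1/22*(-2))/(T + T) = (T + 1/11)/((2*T)) = (1/11 + T)*(1/(2*T)) = (1/11 + T)/(2*T))
L - a(690) = -5141257703625/2453164 - (1 + 11*690)/(22*690) = -5141257703625/2453164 - (1 + 7590)/(22*690) = -5141257703625/2453164 - 7591/(22*690) = -5141257703625/2453164 - 1*7591/15180 = -5141257703625/2453164 - 7591/15180 = -4877769410187214/2327439345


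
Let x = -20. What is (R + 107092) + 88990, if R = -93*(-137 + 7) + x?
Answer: 208152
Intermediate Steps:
R = 12070 (R = -93*(-137 + 7) - 20 = -93*(-130) - 20 = 12090 - 20 = 12070)
(R + 107092) + 88990 = (12070 + 107092) + 88990 = 119162 + 88990 = 208152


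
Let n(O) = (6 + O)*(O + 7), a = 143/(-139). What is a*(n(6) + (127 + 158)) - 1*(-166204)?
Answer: 23039293/139 ≈ 1.6575e+5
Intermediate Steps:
a = -143/139 (a = 143*(-1/139) = -143/139 ≈ -1.0288)
n(O) = (6 + O)*(7 + O)
a*(n(6) + (127 + 158)) - 1*(-166204) = -143*((42 + 6**2 + 13*6) + (127 + 158))/139 - 1*(-166204) = -143*((42 + 36 + 78) + 285)/139 + 166204 = -143*(156 + 285)/139 + 166204 = -143/139*441 + 166204 = -63063/139 + 166204 = 23039293/139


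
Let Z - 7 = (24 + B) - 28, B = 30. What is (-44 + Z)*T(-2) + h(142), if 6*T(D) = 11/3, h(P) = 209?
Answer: 3641/18 ≈ 202.28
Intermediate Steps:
T(D) = 11/18 (T(D) = (11/3)/6 = (11*(⅓))/6 = (⅙)*(11/3) = 11/18)
Z = 33 (Z = 7 + ((24 + 30) - 28) = 7 + (54 - 28) = 7 + 26 = 33)
(-44 + Z)*T(-2) + h(142) = (-44 + 33)*(11/18) + 209 = -11*11/18 + 209 = -121/18 + 209 = 3641/18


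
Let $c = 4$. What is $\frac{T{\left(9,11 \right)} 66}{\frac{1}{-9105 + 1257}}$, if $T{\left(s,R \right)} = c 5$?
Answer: $-10359360$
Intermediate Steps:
$T{\left(s,R \right)} = 20$ ($T{\left(s,R \right)} = 4 \cdot 5 = 20$)
$\frac{T{\left(9,11 \right)} 66}{\frac{1}{-9105 + 1257}} = \frac{20 \cdot 66}{\frac{1}{-9105 + 1257}} = \frac{1320}{\frac{1}{-7848}} = \frac{1320}{- \frac{1}{7848}} = 1320 \left(-7848\right) = -10359360$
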